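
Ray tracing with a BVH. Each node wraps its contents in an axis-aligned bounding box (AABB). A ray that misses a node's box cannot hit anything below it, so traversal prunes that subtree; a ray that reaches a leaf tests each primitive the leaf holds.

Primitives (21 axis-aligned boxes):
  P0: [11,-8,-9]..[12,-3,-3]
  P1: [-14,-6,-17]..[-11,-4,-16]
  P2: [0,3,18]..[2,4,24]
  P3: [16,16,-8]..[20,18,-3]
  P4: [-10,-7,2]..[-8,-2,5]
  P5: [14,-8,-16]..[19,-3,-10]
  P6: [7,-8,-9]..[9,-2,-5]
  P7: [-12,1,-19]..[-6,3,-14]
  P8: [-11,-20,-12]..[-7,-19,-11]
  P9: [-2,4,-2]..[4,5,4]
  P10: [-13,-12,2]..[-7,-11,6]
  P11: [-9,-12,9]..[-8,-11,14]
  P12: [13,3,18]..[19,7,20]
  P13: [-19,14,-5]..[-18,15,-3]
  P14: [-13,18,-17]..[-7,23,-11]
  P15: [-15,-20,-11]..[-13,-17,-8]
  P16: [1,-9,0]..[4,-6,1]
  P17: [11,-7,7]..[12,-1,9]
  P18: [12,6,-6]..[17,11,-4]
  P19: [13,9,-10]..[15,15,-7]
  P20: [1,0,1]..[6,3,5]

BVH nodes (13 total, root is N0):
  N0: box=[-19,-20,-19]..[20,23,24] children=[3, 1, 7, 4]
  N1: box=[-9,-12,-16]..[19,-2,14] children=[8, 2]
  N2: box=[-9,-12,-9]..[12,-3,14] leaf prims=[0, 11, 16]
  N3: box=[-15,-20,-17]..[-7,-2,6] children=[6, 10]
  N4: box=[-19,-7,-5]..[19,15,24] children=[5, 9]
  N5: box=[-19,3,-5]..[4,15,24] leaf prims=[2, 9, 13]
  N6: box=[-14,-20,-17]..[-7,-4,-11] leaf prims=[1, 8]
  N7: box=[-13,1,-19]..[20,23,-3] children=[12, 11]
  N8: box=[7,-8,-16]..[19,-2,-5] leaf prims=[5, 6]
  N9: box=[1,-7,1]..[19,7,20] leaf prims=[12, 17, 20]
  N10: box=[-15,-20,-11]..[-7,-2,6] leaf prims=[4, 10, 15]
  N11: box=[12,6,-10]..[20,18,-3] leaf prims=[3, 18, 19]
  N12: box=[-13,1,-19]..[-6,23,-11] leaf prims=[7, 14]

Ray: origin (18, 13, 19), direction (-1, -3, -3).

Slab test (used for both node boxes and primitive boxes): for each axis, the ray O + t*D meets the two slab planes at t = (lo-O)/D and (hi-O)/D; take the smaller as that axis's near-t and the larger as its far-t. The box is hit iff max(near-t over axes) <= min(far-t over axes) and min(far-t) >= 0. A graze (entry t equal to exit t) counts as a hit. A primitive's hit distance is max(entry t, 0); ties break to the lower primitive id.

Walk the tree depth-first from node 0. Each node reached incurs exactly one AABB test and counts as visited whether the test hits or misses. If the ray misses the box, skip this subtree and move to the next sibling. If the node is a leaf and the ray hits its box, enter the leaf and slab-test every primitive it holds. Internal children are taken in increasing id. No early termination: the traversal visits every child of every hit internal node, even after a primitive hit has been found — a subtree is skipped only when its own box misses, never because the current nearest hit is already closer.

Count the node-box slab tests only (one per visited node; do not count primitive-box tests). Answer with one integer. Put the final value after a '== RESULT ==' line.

Traverse from the root:
N0 x:[-2,37] y:[-10/3,11] z:[-5/3,38/3] -> hit [-5/3,11], descend [1, 3, 4, 7]
  N1 x:[-1,27] y:[5,25/3] z:[5/3,35/3] -> hit [5,25/3], descend [2, 8]
    N2 x:[6,27] y:[16/3,25/3] z:[5/3,28/3] -> hit [6,25/3] leaf, test {P0(miss), P11(miss), P16(miss)}
    N8 x:[-1,11] y:[5,7] z:[8,35/3] -> miss, prune
  N3 x:[25,33] y:[5,11] z:[13/3,12] -> miss, prune
  N4 x:[-1,37] y:[-2/3,20/3] z:[-5/3,8] -> hit [-2/3,20/3], descend [5, 9]
    N5 x:[14,37] y:[-2/3,10/3] z:[-5/3,8] -> miss, prune
    N9 x:[-1,17] y:[2,20/3] z:[-1/3,6] -> hit [2,6] leaf, test {P12(miss), P17(miss), P20(miss)}
  N7 x:[-2,31] y:[-10/3,4] z:[22/3,38/3] -> miss, prune

Visited [0, 1, 2, 8, 3, 4, 5, 9, 7]. Tests: 9 box, 2 leaf. Nearest: miss.

== RESULT ==
9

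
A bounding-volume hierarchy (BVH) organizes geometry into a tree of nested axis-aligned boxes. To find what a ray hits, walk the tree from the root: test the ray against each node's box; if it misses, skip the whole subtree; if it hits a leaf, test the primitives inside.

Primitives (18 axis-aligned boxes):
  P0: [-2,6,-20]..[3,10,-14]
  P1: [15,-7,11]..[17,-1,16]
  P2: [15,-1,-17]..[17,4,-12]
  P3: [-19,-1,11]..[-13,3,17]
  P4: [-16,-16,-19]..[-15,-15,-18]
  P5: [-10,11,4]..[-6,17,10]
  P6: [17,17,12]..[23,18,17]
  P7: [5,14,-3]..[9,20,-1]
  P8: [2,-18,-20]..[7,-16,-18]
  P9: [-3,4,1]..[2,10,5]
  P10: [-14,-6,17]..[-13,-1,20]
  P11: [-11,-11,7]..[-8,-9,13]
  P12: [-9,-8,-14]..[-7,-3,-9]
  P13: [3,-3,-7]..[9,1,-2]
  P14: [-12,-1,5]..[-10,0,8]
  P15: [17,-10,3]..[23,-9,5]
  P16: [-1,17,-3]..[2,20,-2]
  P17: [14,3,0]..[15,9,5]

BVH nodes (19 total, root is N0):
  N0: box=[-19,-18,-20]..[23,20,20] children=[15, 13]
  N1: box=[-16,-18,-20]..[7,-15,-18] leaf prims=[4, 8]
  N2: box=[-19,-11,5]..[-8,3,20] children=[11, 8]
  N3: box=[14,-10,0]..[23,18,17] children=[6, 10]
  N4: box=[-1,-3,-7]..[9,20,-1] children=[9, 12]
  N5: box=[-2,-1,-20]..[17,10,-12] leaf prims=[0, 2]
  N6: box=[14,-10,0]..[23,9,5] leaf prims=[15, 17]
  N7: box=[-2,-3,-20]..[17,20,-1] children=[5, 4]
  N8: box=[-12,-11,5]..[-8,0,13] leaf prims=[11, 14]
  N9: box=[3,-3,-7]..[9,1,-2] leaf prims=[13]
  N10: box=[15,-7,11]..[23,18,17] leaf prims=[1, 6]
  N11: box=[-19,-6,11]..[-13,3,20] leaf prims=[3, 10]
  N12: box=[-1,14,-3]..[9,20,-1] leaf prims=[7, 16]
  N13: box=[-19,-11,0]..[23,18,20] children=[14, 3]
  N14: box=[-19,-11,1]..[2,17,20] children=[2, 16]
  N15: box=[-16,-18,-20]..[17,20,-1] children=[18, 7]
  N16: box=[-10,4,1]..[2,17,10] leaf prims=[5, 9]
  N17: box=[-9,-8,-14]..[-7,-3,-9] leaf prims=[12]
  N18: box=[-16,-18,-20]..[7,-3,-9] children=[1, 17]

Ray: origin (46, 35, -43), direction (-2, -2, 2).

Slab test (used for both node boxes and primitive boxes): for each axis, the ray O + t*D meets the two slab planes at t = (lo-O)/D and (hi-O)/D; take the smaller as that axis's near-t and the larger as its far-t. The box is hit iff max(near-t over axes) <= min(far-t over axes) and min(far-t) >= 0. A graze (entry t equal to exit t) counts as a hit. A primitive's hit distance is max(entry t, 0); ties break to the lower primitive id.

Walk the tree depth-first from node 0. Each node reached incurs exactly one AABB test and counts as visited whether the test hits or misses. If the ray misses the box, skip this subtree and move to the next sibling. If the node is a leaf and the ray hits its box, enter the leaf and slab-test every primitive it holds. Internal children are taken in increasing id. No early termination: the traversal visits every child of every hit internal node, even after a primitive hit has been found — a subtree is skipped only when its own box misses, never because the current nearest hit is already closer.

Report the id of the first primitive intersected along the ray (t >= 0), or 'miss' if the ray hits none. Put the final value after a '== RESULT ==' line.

Traverse from the root:
N0 x:[23/2,65/2] y:[15/2,53/2] z:[23/2,63/2] -> hit [23/2,53/2], descend [13, 15]
  N13 x:[23/2,65/2] y:[17/2,23] z:[43/2,63/2] -> hit [43/2,23], descend [3, 14]
    N3 x:[23/2,16] y:[17/2,45/2] z:[43/2,30] -> miss, prune
    N14 x:[22,65/2] y:[9,23] z:[22,63/2] -> hit [22,23], descend [2, 16]
      N2 x:[27,65/2] y:[16,23] z:[24,63/2] -> miss, prune
      N16 x:[22,28] y:[9,31/2] z:[22,53/2] -> miss, prune
  N15 x:[29/2,31] y:[15/2,53/2] z:[23/2,21] -> hit [29/2,21], descend [7, 18]
    N7 x:[29/2,24] y:[15/2,19] z:[23/2,21] -> hit [29/2,19], descend [4, 5]
      N4 x:[37/2,47/2] y:[15/2,19] z:[18,21] -> hit [37/2,19], descend [9, 12]
        N9 x:[37/2,43/2] y:[17,19] z:[18,41/2] -> hit [37/2,19] leaf, test {P13@t=37/2}
        N12 x:[37/2,47/2] y:[15/2,21/2] z:[20,21] -> miss, prune
      N5 x:[29/2,24] y:[25/2,18] z:[23/2,31/2] -> hit [29/2,31/2] leaf, test {P0(miss), P2@t=31/2}
    N18 x:[39/2,31] y:[19,53/2] z:[23/2,17] -> miss, prune

Visited [0, 13, 3, 14, 2, 16, 15, 7, 4, 9, 12, 5, 18]. Tests: 13 box, 2 leaf. Nearest: P2.

== RESULT ==
2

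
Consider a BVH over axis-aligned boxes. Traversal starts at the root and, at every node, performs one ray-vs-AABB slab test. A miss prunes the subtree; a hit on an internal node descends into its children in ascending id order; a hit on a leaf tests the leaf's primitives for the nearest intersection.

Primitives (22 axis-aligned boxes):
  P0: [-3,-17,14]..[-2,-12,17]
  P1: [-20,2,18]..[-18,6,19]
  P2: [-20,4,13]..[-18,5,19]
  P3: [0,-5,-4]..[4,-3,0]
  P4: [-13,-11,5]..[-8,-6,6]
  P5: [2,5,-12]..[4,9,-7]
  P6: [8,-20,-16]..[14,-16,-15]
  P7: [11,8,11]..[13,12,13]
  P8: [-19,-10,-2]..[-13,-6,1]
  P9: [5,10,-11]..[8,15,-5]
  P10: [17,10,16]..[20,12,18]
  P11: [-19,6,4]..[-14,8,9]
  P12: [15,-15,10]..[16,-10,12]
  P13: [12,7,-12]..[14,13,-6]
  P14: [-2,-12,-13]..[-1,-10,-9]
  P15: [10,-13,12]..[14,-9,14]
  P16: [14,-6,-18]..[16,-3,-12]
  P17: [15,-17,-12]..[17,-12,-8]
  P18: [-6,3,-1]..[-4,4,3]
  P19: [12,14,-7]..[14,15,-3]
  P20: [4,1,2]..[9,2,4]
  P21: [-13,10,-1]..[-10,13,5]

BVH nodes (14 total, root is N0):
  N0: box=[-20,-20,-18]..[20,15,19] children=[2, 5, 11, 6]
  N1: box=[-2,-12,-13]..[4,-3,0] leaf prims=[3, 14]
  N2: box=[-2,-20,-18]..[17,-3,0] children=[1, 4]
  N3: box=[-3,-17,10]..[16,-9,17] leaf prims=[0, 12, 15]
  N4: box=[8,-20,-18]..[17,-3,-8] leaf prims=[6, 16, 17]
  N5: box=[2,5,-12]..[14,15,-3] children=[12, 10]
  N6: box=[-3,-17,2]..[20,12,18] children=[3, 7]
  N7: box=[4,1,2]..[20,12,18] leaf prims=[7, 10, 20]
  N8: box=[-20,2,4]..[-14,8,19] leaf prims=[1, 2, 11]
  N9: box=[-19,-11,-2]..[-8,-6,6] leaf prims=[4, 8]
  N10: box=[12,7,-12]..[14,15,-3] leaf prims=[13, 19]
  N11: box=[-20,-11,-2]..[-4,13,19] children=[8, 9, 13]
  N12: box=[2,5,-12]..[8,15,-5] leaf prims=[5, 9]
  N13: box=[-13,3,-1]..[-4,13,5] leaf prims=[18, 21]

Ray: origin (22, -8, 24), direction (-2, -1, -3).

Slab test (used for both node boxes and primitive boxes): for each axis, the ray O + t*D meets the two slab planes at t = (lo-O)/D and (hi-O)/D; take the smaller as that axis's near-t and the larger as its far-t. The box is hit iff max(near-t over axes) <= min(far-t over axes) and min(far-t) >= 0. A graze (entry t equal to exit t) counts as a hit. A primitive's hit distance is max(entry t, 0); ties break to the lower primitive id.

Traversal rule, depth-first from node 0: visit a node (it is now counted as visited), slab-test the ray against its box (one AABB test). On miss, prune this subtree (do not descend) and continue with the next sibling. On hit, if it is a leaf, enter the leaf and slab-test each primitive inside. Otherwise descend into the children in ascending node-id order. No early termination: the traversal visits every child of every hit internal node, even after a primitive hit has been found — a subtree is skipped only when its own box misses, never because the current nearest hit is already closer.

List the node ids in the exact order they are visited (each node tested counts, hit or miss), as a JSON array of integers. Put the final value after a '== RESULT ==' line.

Trace the traversal:
N0 x:[1,21] y:[-23,12] z:[5/3,14] -> hit [5/3,12], descend [2, 5, 6, 11]
  N2 x:[5/2,12] y:[-5,12] z:[8,14] -> hit [8,12], descend [1, 4]
    N1 x:[9,12] y:[-5,4] z:[8,37/3] -> miss, prune
    N4 x:[5/2,7] y:[-5,12] z:[32/3,14] -> miss, prune
  N5 x:[4,10] y:[-23,-13] z:[9,12] -> miss, prune
  N6 x:[1,25/2] y:[-20,9] z:[2,22/3] -> hit [2,22/3], descend [3, 7]
    N3 x:[3,25/2] y:[1,9] z:[7/3,14/3] -> hit [3,14/3] leaf, test {P0(miss), P12(miss), P15@t=4}
    N7 x:[1,9] y:[-20,-9] z:[2,22/3] -> miss, prune
  N11 x:[13,21] y:[-21,3] z:[5/3,26/3] -> miss, prune

order=[0, 2, 1, 4, 5, 6, 3, 7, 11]  |boxes|=9  |leaves|=1  hit=P15

== RESULT ==
[0, 2, 1, 4, 5, 6, 3, 7, 11]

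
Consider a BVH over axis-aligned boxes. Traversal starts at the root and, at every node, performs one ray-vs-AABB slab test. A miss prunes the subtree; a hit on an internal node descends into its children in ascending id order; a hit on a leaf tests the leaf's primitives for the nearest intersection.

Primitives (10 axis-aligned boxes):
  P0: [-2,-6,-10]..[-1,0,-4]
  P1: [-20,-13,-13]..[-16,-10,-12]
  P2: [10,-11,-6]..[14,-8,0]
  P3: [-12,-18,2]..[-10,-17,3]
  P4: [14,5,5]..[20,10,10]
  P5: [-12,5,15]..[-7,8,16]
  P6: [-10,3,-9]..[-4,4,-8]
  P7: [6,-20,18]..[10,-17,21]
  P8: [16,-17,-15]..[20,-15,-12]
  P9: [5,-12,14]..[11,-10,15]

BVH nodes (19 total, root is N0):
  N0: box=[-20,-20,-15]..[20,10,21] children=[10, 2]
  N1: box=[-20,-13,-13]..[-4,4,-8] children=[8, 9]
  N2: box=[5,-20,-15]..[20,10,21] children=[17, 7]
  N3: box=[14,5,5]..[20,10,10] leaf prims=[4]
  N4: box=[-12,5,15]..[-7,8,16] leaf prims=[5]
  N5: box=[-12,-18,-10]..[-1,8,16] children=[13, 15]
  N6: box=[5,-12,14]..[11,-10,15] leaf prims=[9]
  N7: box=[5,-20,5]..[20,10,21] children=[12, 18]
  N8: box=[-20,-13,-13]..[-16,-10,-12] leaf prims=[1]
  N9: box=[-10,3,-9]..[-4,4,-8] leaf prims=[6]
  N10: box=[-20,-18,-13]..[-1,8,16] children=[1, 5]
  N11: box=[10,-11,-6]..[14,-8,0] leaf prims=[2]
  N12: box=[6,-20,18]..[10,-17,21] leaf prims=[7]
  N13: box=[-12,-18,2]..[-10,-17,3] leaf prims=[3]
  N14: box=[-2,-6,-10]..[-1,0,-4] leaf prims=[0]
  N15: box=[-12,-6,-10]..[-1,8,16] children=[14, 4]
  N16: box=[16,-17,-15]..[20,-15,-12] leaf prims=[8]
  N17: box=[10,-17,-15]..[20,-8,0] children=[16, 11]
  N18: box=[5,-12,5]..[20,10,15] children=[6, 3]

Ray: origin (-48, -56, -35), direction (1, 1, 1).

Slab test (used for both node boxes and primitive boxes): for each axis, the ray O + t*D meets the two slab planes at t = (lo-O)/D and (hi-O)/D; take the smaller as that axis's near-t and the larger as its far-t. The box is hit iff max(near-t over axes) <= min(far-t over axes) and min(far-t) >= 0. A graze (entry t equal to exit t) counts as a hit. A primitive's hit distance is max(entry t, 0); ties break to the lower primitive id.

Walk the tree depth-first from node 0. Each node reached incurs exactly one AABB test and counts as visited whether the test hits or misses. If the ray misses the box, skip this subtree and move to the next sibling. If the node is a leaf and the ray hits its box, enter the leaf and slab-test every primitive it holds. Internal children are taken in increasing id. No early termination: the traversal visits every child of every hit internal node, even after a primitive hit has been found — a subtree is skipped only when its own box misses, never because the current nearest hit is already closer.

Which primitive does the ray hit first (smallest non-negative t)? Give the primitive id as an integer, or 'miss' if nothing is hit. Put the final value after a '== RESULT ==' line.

Trace the traversal:
N0 x:[28,68] y:[36,66] z:[20,56] -> hit [36,56], descend [2, 10]
  N2 x:[53,68] y:[36,66] z:[20,56] -> hit [53,56], descend [7, 17]
    N7 x:[53,68] y:[36,66] z:[40,56] -> hit [53,56], descend [12, 18]
      N12 x:[54,58] y:[36,39] z:[53,56] -> miss, prune
      N18 x:[53,68] y:[44,66] z:[40,50] -> miss, prune
    N17 x:[58,68] y:[39,48] z:[20,35] -> miss, prune
  N10 x:[28,47] y:[38,64] z:[22,51] -> hit [38,47], descend [1, 5]
    N1 x:[28,44] y:[43,60] z:[22,27] -> miss, prune
    N5 x:[36,47] y:[38,64] z:[25,51] -> hit [38,47], descend [13, 15]
      N13 x:[36,38] y:[38,39] z:[37,38] -> hit [38,38] leaf, test {P3@t=38}
      N15 x:[36,47] y:[50,64] z:[25,51] -> miss, prune

order=[0, 2, 7, 12, 18, 17, 10, 1, 5, 13, 15]  |boxes|=11  |leaves|=1  hit=P3

== RESULT ==
3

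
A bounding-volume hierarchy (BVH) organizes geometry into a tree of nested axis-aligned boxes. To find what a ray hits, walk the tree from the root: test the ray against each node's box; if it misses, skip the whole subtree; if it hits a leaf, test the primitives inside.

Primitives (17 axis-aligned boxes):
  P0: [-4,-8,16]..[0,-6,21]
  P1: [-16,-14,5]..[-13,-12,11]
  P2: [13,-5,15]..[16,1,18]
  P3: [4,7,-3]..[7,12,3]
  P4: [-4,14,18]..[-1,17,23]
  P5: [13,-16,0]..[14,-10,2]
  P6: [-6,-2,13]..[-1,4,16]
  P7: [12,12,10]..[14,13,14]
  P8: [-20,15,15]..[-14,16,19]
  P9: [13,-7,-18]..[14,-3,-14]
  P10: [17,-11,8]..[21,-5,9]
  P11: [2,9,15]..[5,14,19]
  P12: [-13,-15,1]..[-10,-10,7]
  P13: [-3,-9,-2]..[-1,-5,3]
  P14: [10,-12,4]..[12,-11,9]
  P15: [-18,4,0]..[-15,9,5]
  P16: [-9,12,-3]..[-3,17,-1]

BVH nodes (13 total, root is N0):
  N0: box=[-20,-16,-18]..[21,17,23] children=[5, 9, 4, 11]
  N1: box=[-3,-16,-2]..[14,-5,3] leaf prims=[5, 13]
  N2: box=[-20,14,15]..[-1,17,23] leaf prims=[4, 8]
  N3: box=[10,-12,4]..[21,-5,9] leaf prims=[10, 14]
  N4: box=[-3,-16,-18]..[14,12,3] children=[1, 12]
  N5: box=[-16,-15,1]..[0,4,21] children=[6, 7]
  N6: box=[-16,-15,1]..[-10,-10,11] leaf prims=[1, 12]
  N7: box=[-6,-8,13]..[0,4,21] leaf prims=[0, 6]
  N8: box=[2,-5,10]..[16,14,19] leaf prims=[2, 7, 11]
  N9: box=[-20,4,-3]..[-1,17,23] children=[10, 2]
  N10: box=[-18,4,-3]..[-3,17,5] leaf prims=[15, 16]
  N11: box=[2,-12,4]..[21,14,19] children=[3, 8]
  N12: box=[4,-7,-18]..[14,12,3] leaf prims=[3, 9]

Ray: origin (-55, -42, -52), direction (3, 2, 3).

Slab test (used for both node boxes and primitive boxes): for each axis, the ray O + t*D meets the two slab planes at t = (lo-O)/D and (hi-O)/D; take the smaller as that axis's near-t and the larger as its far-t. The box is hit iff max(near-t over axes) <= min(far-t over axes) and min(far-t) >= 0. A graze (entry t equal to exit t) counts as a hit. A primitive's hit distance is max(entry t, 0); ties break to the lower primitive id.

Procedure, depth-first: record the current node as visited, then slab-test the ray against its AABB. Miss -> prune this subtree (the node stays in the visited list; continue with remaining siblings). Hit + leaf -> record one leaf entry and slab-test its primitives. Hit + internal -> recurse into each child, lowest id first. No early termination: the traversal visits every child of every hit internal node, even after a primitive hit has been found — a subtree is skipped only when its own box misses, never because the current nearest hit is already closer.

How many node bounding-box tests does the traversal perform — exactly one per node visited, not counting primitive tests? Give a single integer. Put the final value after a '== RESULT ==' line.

Traverse from the root:
N0 x:[35/3,76/3] y:[13,59/2] z:[34/3,25] -> hit [13,25], descend [4, 5, 9, 11]
  N4 x:[52/3,23] y:[13,27] z:[34/3,55/3] -> hit [52/3,55/3], descend [1, 12]
    N1 x:[52/3,23] y:[13,37/2] z:[50/3,55/3] -> hit [52/3,55/3] leaf, test {P5(miss), P13@t=52/3}
    N12 x:[59/3,23] y:[35/2,27] z:[34/3,55/3] -> miss, prune
  N5 x:[13,55/3] y:[27/2,23] z:[53/3,73/3] -> hit [53/3,55/3], descend [6, 7]
    N6 x:[13,15] y:[27/2,16] z:[53/3,21] -> miss, prune
    N7 x:[49/3,55/3] y:[17,23] z:[65/3,73/3] -> miss, prune
  N9 x:[35/3,18] y:[23,59/2] z:[49/3,25] -> miss, prune
  N11 x:[19,76/3] y:[15,28] z:[56/3,71/3] -> hit [19,71/3], descend [3, 8]
    N3 x:[65/3,76/3] y:[15,37/2] z:[56/3,61/3] -> miss, prune
    N8 x:[19,71/3] y:[37/2,28] z:[62/3,71/3] -> hit [62/3,71/3] leaf, test {P2(miss), P7(miss), P11(miss)}

order=[0, 4, 1, 12, 5, 6, 7, 9, 11, 3, 8]  |boxes|=11  |leaves|=2  hit=P13

== RESULT ==
11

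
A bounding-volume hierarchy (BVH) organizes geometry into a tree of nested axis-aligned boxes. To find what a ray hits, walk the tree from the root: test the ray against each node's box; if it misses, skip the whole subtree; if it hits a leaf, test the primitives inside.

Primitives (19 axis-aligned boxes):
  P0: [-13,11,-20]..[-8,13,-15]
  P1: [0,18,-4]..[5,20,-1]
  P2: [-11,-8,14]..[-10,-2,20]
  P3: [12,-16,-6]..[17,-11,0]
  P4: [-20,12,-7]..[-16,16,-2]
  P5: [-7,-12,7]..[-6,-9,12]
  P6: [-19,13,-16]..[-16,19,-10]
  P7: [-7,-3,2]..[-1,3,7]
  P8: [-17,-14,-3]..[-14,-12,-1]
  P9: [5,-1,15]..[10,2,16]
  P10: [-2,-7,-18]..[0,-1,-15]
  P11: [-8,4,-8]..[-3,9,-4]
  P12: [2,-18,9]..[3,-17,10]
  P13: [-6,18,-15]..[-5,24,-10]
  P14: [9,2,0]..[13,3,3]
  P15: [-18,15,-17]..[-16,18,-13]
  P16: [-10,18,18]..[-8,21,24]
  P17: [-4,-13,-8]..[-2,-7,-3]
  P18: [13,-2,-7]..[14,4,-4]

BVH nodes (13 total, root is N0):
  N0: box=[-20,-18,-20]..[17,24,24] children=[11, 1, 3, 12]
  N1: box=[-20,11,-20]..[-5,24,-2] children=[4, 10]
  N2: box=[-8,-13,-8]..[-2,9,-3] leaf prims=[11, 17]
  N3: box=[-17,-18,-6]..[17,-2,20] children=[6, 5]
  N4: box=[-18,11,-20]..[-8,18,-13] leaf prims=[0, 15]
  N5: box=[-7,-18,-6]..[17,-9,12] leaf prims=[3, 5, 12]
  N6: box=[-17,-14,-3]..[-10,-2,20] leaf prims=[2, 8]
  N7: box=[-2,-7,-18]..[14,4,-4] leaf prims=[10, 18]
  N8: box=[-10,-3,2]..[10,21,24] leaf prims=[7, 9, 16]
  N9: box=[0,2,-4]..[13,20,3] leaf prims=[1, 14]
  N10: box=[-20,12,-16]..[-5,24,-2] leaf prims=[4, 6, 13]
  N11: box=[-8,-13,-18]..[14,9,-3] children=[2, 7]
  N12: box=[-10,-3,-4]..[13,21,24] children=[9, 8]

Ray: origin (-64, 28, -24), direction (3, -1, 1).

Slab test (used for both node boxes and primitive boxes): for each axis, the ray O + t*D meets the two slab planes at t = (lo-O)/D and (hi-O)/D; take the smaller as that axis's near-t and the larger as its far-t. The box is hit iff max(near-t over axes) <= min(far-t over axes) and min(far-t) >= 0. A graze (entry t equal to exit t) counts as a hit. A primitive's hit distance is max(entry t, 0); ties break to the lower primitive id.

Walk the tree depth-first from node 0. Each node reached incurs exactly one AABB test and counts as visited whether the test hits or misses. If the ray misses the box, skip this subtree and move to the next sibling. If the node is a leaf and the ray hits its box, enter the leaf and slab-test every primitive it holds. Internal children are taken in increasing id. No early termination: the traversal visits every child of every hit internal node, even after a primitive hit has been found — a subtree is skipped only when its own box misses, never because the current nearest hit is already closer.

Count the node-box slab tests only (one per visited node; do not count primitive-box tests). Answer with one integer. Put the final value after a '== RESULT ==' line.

Trace the traversal:
N0 x:[44/3,27] y:[4,46] z:[4,48] -> hit [44/3,27], descend [1, 3, 11, 12]
  N1 x:[44/3,59/3] y:[4,17] z:[4,22] -> hit [44/3,17], descend [4, 10]
    N4 x:[46/3,56/3] y:[10,17] z:[4,11] -> miss, prune
    N10 x:[44/3,59/3] y:[4,16] z:[8,22] -> hit [44/3,16] leaf, test {P4(miss), P6(miss), P13(miss)}
  N3 x:[47/3,27] y:[30,46] z:[18,44] -> miss, prune
  N11 x:[56/3,26] y:[19,41] z:[6,21] -> hit [19,21], descend [2, 7]
    N2 x:[56/3,62/3] y:[19,41] z:[16,21] -> hit [19,62/3] leaf, test {P11@t=19, P17(miss)}
    N7 x:[62/3,26] y:[24,35] z:[6,20] -> miss, prune
  N12 x:[18,77/3] y:[7,31] z:[20,48] -> hit [20,77/3], descend [8, 9]
    N8 x:[18,74/3] y:[7,31] z:[26,48] -> miss, prune
    N9 x:[64/3,77/3] y:[8,26] z:[20,27] -> hit [64/3,77/3] leaf, test {P1(miss), P14@t=25}

Visited [0, 1, 4, 10, 3, 11, 2, 7, 12, 8, 9]. Tests: 11 box, 3 leaf. Nearest: P11.

== RESULT ==
11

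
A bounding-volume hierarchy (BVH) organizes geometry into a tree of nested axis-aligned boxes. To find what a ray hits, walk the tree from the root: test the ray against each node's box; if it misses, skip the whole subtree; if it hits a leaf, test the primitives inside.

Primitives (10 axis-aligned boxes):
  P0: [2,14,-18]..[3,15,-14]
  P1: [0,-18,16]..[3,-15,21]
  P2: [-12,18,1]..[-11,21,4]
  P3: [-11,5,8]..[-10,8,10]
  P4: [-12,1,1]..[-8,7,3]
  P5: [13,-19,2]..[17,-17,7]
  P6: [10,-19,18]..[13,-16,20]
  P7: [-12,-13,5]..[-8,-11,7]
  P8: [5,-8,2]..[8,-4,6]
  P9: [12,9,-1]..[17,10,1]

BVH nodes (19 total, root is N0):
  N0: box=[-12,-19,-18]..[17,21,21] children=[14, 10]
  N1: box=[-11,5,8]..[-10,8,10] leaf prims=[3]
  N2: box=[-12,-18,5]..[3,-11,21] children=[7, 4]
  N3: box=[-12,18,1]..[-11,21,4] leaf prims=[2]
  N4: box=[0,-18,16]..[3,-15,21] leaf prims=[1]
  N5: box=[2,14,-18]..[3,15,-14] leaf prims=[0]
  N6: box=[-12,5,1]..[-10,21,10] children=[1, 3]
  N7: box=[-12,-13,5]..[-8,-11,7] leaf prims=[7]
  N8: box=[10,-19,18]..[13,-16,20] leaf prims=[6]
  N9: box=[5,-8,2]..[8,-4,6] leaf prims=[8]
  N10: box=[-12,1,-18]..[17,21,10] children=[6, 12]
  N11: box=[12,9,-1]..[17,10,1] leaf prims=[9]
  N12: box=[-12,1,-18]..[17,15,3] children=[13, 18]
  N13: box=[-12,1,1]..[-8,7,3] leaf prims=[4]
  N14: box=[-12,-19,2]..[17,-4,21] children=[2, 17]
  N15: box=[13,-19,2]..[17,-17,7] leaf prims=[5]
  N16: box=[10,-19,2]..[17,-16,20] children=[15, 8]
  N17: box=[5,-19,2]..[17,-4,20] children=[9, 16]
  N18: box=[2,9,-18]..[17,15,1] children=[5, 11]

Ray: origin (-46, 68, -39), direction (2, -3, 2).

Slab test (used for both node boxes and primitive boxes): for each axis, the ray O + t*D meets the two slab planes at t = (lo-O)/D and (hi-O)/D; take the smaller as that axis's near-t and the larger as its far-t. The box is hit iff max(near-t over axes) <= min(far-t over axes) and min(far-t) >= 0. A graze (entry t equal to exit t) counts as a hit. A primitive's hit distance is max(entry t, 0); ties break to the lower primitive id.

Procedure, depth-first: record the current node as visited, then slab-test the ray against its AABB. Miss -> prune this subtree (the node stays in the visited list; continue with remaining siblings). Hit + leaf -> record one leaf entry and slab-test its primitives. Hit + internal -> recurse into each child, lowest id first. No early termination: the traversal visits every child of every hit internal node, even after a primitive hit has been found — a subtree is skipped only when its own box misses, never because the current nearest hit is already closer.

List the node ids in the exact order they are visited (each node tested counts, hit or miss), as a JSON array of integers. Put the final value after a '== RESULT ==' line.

Walk:
N0 x:[17,63/2] y:[47/3,29] z:[21/2,30] -> hit [17,29], descend [10, 14]
  N10 x:[17,63/2] y:[47/3,67/3] z:[21/2,49/2] -> hit [17,67/3], descend [6, 12]
    N6 x:[17,18] y:[47/3,21] z:[20,49/2] -> miss, prune
    N12 x:[17,63/2] y:[53/3,67/3] z:[21/2,21] -> hit [53/3,21], descend [13, 18]
      N13 x:[17,19] y:[61/3,67/3] z:[20,21] -> miss, prune
      N18 x:[24,63/2] y:[53/3,59/3] z:[21/2,20] -> miss, prune
  N14 x:[17,63/2] y:[24,29] z:[41/2,30] -> hit [24,29], descend [2, 17]
    N2 x:[17,49/2] y:[79/3,86/3] z:[22,30] -> miss, prune
    N17 x:[51/2,63/2] y:[24,29] z:[41/2,59/2] -> hit [51/2,29], descend [9, 16]
      N9 x:[51/2,27] y:[24,76/3] z:[41/2,45/2] -> miss, prune
      N16 x:[28,63/2] y:[28,29] z:[41/2,59/2] -> hit [28,29], descend [8, 15]
        N8 x:[28,59/2] y:[28,29] z:[57/2,59/2] -> hit [57/2,29] leaf, test {P6@t=57/2}
        N15 x:[59/2,63/2] y:[85/3,29] z:[41/2,23] -> miss, prune

Visited [0, 10, 6, 12, 13, 18, 14, 2, 17, 9, 16, 8, 15]. Tests: 13 box, 1 leaf. Nearest: P6.

== RESULT ==
[0, 10, 6, 12, 13, 18, 14, 2, 17, 9, 16, 8, 15]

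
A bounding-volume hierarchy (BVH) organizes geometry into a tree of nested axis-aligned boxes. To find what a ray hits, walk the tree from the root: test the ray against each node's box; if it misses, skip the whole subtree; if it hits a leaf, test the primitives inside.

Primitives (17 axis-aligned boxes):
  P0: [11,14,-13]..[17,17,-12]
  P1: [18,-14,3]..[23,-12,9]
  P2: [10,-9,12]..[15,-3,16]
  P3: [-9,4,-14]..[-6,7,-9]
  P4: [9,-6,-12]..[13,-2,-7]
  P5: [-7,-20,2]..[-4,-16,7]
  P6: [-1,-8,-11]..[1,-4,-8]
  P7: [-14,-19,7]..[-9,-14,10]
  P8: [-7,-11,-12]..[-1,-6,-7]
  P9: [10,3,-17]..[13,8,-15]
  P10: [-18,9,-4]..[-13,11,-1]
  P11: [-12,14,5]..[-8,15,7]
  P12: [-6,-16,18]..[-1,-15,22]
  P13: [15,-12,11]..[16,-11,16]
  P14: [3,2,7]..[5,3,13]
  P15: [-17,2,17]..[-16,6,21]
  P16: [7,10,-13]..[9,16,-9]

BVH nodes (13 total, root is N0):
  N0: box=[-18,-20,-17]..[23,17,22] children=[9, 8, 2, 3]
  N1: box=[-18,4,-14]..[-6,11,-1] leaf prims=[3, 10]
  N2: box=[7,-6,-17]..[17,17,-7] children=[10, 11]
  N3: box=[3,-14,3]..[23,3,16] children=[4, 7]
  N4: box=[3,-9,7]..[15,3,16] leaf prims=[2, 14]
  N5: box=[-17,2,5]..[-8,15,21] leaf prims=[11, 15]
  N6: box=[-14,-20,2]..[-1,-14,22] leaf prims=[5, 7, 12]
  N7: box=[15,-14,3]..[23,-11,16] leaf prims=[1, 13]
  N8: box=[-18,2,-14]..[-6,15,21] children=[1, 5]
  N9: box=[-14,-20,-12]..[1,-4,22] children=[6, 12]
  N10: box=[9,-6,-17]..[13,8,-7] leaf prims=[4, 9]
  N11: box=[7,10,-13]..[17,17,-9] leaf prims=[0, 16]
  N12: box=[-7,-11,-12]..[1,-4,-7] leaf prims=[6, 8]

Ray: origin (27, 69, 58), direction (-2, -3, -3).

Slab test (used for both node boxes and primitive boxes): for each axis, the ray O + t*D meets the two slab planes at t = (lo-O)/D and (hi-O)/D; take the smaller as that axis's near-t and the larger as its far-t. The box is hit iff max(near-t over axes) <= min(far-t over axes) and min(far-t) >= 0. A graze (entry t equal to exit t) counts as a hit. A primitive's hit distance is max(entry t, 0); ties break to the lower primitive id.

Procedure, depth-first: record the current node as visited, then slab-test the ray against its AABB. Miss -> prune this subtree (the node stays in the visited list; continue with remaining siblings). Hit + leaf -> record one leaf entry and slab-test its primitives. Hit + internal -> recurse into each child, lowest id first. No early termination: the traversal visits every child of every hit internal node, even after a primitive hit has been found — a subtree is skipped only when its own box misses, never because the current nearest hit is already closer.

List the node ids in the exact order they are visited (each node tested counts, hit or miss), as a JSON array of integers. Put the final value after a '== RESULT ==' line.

Traverse from the root:
N0 x:[2,45/2] y:[52/3,89/3] z:[12,25] -> hit [52/3,45/2], descend [2, 3, 8, 9]
  N2 x:[5,10] y:[52/3,25] z:[65/3,25] -> miss, prune
  N3 x:[2,12] y:[22,83/3] z:[14,55/3] -> miss, prune
  N8 x:[33/2,45/2] y:[18,67/3] z:[37/3,24] -> hit [18,67/3], descend [1, 5]
    N1 x:[33/2,45/2] y:[58/3,65/3] z:[59/3,24] -> hit [59/3,65/3] leaf, test {P3(miss), P10@t=20}
    N5 x:[35/2,22] y:[18,67/3] z:[37/3,53/3] -> miss, prune
  N9 x:[13,41/2] y:[73/3,89/3] z:[12,70/3] -> miss, prune

Visited [0, 2, 3, 8, 1, 5, 9]. Tests: 7 box, 1 leaf. Nearest: P10.

== RESULT ==
[0, 2, 3, 8, 1, 5, 9]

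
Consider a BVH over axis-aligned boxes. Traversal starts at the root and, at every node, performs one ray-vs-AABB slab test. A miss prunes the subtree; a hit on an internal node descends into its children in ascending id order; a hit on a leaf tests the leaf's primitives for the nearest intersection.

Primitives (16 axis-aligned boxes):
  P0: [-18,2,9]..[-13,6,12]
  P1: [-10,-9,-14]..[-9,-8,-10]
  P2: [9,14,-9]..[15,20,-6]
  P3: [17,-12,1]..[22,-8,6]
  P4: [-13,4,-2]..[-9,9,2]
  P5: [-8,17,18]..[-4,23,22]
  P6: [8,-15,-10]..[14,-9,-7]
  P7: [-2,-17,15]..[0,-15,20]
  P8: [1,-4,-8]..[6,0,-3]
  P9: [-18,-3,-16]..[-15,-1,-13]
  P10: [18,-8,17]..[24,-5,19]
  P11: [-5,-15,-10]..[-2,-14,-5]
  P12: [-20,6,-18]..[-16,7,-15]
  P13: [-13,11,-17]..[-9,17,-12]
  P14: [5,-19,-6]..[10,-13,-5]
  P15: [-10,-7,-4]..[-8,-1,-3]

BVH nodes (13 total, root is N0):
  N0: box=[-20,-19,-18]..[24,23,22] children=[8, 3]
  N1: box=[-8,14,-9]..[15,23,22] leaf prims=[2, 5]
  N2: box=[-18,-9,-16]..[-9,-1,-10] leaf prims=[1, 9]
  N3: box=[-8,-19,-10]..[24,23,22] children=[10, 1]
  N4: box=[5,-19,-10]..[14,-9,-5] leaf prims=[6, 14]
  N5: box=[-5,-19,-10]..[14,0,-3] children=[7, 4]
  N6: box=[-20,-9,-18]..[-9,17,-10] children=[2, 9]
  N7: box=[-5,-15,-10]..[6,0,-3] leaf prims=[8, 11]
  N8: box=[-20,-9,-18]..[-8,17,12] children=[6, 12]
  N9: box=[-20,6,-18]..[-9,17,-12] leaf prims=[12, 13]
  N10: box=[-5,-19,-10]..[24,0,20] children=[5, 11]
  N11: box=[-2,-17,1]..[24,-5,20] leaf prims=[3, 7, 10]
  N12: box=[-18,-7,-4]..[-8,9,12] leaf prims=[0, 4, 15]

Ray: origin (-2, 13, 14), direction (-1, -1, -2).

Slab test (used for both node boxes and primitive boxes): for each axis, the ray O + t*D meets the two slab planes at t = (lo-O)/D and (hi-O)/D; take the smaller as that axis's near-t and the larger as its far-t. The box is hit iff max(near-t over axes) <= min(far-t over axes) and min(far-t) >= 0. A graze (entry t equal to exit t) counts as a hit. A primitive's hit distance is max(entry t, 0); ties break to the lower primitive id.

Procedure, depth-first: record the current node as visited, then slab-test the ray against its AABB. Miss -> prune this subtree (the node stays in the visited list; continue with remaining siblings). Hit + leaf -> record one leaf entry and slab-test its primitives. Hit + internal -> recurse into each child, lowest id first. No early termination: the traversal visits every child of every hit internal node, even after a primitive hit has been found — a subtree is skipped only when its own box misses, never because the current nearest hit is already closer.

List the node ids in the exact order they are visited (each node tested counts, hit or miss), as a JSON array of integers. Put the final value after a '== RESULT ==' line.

Walk:
N0 x:[-26,18] y:[-10,32] z:[-4,16] -> hit [-4,16], descend [3, 8]
  N3 x:[-26,6] y:[-10,32] z:[-4,12] -> hit [-4,6], descend [1, 10]
    N1 x:[-17,6] y:[-10,-1] z:[-4,23/2] -> miss, prune
    N10 x:[-26,3] y:[13,32] z:[-3,12] -> miss, prune
  N8 x:[6,18] y:[-4,22] z:[1,16] -> hit [6,16], descend [6, 12]
    N6 x:[7,18] y:[-4,22] z:[12,16] -> hit [12,16], descend [2, 9]
      N2 x:[7,16] y:[14,22] z:[12,15] -> hit [14,15] leaf, test {P1(miss), P9@t=14}
      N9 x:[7,18] y:[-4,7] z:[13,16] -> miss, prune
    N12 x:[6,16] y:[4,20] z:[1,9] -> hit [6,9] leaf, test {P0(miss), P4@t=7, P15(miss)}

Visited [0, 3, 1, 10, 8, 6, 2, 9, 12]. Tests: 9 box, 2 leaf. Nearest: P4.

== RESULT ==
[0, 3, 1, 10, 8, 6, 2, 9, 12]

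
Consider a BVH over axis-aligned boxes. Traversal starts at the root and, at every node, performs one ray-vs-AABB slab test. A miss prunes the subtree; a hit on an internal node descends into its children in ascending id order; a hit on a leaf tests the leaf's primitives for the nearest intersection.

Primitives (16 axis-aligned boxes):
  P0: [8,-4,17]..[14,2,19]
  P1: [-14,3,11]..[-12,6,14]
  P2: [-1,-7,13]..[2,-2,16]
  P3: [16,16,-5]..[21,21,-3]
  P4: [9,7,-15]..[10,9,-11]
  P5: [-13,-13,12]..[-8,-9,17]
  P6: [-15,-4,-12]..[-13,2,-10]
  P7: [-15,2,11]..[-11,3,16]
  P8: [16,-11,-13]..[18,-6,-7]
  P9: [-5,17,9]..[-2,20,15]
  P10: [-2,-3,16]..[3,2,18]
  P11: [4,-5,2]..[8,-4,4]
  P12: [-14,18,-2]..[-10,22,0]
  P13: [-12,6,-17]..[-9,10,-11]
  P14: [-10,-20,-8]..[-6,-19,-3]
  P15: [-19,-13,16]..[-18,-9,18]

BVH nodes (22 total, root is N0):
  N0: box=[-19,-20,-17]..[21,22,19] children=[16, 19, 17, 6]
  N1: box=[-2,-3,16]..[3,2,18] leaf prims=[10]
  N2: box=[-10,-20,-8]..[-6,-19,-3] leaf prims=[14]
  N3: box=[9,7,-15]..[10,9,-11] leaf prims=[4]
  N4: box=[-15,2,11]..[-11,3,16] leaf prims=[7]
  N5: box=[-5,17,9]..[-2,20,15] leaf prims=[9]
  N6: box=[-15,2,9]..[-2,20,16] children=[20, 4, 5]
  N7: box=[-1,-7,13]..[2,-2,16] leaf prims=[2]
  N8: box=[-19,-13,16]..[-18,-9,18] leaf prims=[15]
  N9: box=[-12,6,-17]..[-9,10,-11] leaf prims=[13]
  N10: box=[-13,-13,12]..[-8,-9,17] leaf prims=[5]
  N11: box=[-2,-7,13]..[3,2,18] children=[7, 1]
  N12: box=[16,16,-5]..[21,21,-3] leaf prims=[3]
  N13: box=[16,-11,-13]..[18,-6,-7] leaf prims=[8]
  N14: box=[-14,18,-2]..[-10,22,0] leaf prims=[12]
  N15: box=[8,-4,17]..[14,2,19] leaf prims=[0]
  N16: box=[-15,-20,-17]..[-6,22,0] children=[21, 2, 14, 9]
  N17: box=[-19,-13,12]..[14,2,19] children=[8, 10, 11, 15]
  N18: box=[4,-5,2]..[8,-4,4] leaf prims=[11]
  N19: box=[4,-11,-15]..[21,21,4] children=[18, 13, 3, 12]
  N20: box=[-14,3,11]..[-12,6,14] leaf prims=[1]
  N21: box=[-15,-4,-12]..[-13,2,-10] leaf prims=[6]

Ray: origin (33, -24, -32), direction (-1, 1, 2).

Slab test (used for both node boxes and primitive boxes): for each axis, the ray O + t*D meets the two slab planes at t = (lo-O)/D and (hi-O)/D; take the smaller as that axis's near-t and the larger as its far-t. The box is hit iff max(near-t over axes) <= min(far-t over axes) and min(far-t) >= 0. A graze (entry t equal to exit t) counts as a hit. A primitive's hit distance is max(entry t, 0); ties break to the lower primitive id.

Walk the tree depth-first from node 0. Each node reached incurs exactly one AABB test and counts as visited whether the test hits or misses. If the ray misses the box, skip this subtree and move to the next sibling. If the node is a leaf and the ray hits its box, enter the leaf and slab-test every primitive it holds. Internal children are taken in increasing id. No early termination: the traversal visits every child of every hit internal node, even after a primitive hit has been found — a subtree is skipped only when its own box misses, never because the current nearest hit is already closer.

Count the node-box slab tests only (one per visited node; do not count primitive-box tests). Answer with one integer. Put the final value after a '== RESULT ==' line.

Traverse from the root:
N0 x:[12,52] y:[4,46] z:[15/2,51/2] -> hit [12,51/2], descend [6, 16, 17, 19]
  N6 x:[35,48] y:[26,44] z:[41/2,24] -> miss, prune
  N16 x:[39,48] y:[4,46] z:[15/2,16] -> miss, prune
  N17 x:[19,52] y:[11,26] z:[22,51/2] -> hit [22,51/2], descend [8, 10, 11, 15]
    N8 x:[51,52] y:[11,15] z:[24,25] -> miss, prune
    N10 x:[41,46] y:[11,15] z:[22,49/2] -> miss, prune
    N11 x:[30,35] y:[17,26] z:[45/2,25] -> miss, prune
    N15 x:[19,25] y:[20,26] z:[49/2,51/2] -> hit [49/2,25] leaf, test {P0@t=49/2}
  N19 x:[12,29] y:[13,45] z:[17/2,18] -> hit [13,18], descend [3, 12, 13, 18]
    N3 x:[23,24] y:[31,33] z:[17/2,21/2] -> miss, prune
    N12 x:[12,17] y:[40,45] z:[27/2,29/2] -> miss, prune
    N13 x:[15,17] y:[13,18] z:[19/2,25/2] -> miss, prune
    N18 x:[25,29] y:[19,20] z:[17,18] -> miss, prune

Visited [0, 6, 16, 17, 8, 10, 11, 15, 19, 3, 12, 13, 18]. Tests: 13 box, 1 leaf. Nearest: P0.

== RESULT ==
13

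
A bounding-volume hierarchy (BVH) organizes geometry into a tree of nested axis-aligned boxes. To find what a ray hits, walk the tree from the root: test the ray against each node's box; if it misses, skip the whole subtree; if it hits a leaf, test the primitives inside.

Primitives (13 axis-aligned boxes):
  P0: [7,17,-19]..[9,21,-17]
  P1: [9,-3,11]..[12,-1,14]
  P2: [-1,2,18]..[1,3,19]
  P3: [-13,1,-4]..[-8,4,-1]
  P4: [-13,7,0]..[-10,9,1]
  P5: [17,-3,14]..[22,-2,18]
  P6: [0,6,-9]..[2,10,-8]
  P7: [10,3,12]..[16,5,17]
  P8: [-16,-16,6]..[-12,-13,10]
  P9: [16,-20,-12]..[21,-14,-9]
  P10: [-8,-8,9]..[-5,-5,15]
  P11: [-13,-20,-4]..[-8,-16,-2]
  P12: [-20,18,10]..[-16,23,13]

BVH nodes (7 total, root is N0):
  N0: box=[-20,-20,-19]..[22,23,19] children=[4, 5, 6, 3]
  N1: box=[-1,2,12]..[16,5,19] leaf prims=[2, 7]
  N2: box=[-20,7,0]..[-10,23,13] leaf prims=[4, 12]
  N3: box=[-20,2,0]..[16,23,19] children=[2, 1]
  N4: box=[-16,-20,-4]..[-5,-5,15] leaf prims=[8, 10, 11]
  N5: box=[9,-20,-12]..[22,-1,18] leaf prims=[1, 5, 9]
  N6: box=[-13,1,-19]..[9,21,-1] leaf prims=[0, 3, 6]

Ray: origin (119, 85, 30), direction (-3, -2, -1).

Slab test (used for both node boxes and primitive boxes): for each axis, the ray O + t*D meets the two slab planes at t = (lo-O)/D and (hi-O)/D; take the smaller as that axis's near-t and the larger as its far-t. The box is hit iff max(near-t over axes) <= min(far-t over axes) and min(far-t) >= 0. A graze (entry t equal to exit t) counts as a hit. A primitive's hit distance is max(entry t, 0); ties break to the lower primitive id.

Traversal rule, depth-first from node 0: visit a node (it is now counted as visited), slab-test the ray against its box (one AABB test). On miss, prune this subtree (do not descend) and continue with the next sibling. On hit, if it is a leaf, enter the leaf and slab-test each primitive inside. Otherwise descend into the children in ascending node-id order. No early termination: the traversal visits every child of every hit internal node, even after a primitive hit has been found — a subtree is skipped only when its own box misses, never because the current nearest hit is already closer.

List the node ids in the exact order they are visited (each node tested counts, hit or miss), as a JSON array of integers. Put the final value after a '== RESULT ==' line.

Traverse from the root:
N0 x:[97/3,139/3] y:[31,105/2] z:[11,49] -> hit [97/3,139/3], descend [3, 4, 5, 6]
  N3 x:[103/3,139/3] y:[31,83/2] z:[11,30] -> miss, prune
  N4 x:[124/3,45] y:[45,105/2] z:[15,34] -> miss, prune
  N5 x:[97/3,110/3] y:[43,105/2] z:[12,42] -> miss, prune
  N6 x:[110/3,44] y:[32,42] z:[31,49] -> hit [110/3,42] leaf, test {P0(miss), P3(miss), P6@t=39}

order=[0, 3, 4, 5, 6]  |boxes|=5  |leaves|=1  hit=P6

== RESULT ==
[0, 3, 4, 5, 6]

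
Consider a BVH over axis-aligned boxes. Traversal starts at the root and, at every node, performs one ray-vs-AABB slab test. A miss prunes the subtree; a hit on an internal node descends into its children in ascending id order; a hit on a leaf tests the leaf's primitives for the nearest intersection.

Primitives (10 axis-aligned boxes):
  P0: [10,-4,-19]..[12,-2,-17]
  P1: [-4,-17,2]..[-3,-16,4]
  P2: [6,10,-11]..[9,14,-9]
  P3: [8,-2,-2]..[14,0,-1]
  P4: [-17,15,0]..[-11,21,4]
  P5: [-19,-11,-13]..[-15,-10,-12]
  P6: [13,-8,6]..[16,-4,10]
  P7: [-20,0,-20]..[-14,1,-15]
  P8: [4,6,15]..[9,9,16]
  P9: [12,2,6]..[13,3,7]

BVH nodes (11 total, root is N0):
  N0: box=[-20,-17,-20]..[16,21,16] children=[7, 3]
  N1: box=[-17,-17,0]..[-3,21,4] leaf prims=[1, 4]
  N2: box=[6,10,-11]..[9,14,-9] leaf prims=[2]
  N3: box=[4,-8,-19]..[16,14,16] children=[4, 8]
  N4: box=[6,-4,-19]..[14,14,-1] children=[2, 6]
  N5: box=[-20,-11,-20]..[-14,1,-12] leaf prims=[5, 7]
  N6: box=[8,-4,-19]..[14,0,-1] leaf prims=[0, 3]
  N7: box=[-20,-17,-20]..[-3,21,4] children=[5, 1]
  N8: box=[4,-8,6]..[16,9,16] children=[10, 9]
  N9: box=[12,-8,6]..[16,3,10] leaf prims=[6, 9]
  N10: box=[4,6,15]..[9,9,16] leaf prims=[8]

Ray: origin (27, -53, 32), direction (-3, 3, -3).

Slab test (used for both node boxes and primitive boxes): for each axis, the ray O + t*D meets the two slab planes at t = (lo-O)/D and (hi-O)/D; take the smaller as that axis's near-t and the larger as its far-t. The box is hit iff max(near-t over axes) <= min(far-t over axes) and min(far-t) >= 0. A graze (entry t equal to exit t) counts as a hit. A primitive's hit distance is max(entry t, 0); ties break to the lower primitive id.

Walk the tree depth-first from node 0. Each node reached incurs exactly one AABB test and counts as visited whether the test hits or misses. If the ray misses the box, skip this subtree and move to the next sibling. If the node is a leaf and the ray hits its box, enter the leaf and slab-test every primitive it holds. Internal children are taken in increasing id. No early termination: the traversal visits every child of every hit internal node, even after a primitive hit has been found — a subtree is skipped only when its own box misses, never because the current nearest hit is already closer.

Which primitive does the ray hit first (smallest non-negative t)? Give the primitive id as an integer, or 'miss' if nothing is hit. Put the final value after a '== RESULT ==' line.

Traverse from the root:
N0 x:[11/3,47/3] y:[12,74/3] z:[16/3,52/3] -> hit [12,47/3], descend [3, 7]
  N3 x:[11/3,23/3] y:[15,67/3] z:[16/3,17] -> miss, prune
  N7 x:[10,47/3] y:[12,74/3] z:[28/3,52/3] -> hit [12,47/3], descend [1, 5]
    N1 x:[10,44/3] y:[12,74/3] z:[28/3,32/3] -> miss, prune
    N5 x:[41/3,47/3] y:[14,18] z:[44/3,52/3] -> hit [44/3,47/3] leaf, test {P5(miss), P7(miss)}

5 AABB tests over nodes [0, 3, 7, 1, 5]; 1 leaf entered; closest miss.

== RESULT ==
miss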